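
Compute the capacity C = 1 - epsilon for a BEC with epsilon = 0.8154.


C = 1 - epsilon = 1 - 0.8154 = 0.1846

0.1846 bits


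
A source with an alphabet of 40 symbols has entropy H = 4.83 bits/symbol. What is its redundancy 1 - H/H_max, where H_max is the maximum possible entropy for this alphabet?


H_max = log2(K) = log2(40) = 5.3219 bits/symbol. Redundancy = 1 - H/H_max = 1 - 4.83/5.3219 = 1 - 0.9076 = 0.0924

0.0924


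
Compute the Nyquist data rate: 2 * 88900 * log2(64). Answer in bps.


Rate = 2 * B * log2(M) = 2 * 88900 * 6.0 = 1066800.0

1066800.0 bps


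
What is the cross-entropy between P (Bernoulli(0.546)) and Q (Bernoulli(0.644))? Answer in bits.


H(P,Q) = -p*log2(q) - (1-p)*log2(1-q). -0.546*log2(0.644) = 0.346638; -0.454*log2(0.356) = 0.676483. H(P,Q) = 0.346638 + 0.676483 = 1.0231

1.0231 bits


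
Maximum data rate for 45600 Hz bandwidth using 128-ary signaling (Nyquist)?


Rate = 2 * B * log2(M) = 2 * 45600 * 7.0 = 638400.0

638400.0 bps


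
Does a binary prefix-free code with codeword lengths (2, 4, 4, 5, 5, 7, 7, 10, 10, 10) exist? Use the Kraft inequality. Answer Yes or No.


Kraft sum = sum(2^(-l_i)) = 0.4561, need <= 1. Result: satisfied (a binary prefix-free code with these lengths exists)

Yes


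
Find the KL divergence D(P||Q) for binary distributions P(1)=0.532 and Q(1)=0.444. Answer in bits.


KL = p*log2(p/q) + (1-p)*log2((1-p)/(1-q)) = 0.532*log2(0.532/0.444) + 0.468*log2(0.468/0.556) = 0.0224

0.0224 bits


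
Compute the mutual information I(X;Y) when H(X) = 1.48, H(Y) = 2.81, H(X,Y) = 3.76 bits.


I(X;Y) = H(X) + H(Y) - H(X,Y) = 1.48 + 2.81 - 3.76 = 0.53

0.53 bits


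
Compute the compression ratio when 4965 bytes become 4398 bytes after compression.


Ratio = original / compressed = 4965 / 4398 = 1.1289

1.1289


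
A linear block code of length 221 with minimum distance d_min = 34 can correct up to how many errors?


Correction capability = floor((d-1)/2) = floor((34-1)/2) = 16

16 errors


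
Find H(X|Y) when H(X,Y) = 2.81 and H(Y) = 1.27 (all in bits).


H(X|Y) = H(X,Y) - H(Y) = 2.81 - 1.27 = 1.54

1.54 bits


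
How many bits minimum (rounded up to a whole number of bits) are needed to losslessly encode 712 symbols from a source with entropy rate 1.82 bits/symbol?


Minimum bits >= n * H = 712 * 1.82 = 1295.84, rounded up to a whole number of bits = 1296

1296 bits


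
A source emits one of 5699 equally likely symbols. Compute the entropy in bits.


H = log2(n) = log2(5699) = 12.4765

12.4765 bits


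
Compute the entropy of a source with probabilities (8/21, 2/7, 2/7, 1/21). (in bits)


H = -sum(p_i * log2(p_i)). Terms: -(8/21)*log2(8/21) = 0.530407; -(2/7)*log2(2/7) = 0.516387; -(2/7)*log2(2/7) = 0.516387; -(1/21)*log2(1/21) = 0.209158. H = 0.530407 + 0.516387 + 0.516387 + 0.209158 = 1.7723

1.7723 bits


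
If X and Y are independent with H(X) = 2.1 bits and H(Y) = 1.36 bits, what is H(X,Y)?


For independent variables, H(X,Y) = H(X) + H(Y) = 2.1 + 1.36 = 3.46

3.46 bits


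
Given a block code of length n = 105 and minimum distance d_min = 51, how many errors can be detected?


Detection capability = d_min - 1 = 51 - 1 = 50

50 errors


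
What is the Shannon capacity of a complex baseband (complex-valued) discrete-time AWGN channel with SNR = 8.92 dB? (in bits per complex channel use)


SNR_linear = 10^(8.92/10) = 7.7983; C = log2(1 + SNR_linear) = log2(1 + 7.7983) = 3.1372

3.1372 bits/channel use


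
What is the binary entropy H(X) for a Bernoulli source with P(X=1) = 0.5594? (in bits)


H = -p*log2(p) - (1-p)*log2(1-p). -0.5594*log2(0.5594) = 0.468804; -0.4406*log2(0.4406) = 0.520991. H = 0.468804 + 0.520991 = 0.9898

0.9898 bits


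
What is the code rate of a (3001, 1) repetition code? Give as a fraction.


Rate = k/n = 1/3001

1/3001


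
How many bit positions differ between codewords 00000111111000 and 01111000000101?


Count differing positions: . ^ ^ ^ ^ ^ ^ ^ ^ ^ ^ ^ . ^ = 12 differences

12


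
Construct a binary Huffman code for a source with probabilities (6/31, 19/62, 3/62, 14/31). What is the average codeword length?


Huffman construction (repeatedly merge the two least-probable nodes; each merge adds 1 bit to every symbol beneath it): 3/62 + 6/31 = 15/62; 15/62 + 19/62 = 17/31; 14/31 + 17/31 = 1. Resulting codeword lengths (in the order the probabilities were given): (3, 2, 3, 1). L_avg = sum(p_i * l_i) = 6/31*3 + 19/62*2 + 3/62*3 + 14/31*1 = 111/62 = 1.7903

1.7903 bits


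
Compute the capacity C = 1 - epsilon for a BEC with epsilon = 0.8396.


C = 1 - epsilon = 1 - 0.8396 = 0.1604

0.1604 bits


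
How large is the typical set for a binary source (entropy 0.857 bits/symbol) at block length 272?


log2|A_typical| = nH = 272 * 0.857 = 233.104, so |A_typical| ~ 2^233.104 = 1.484e+70

1.484e+70


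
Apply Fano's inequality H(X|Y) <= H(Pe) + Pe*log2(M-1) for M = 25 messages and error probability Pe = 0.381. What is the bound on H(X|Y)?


H(Pe) = -Pe*log2(Pe) - (1-Pe)*log2(1-Pe) = -0.381*log2(0.381) - 0.619*log2(0.619) = 0.530404 + 0.428341 = 0.9587. Pe*log2(M-1) = 0.381*log2(24) = 1.746871. Bound = H(Pe) + Pe*log2(M-1) = 0.530404 + 0.428341 + 1.746871 = 2.7056

2.7056 bits


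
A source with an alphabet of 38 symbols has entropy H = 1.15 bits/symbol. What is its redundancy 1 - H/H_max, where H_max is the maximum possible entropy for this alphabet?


H_max = log2(K) = log2(38) = 5.2479 bits/symbol. Redundancy = 1 - H/H_max = 1 - 1.15/5.2479 = 1 - 0.2191 = 0.7809

0.7809


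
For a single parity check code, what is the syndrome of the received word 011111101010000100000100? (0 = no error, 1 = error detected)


Syndrome = XOR of all bits = 0 XOR 1 XOR 1 XOR 1 XOR 1 XOR 1 XOR 1 XOR 0 XOR 1 XOR 0 XOR 1 XOR 0 XOR 0 XOR 0 XOR 0 XOR 1 XOR 0 XOR 0 XOR 0 XOR 0 XOR 0 XOR 1 XOR 0 XOR 0 = 0

0


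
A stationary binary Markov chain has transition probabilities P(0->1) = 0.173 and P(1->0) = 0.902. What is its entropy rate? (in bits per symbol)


Stationary distribution: pi_0 = p10/(p01+p10) = 0.8391, pi_1 = 0.1609. Entropy rate H' = pi_0*H(p01) + pi_1*H(p10) = 0.8391*0.6645 + 0.1609*0.4626 = 0.632

0.632 bits/symbol


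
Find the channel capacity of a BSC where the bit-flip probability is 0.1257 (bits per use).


H(p) = -p*log2(p) - (1-p)*log2(1-p) = -0.1257*log2(0.1257) - 0.8743*log2(0.8743) = 0.376087 + 0.169439 = 0.5455. C = 1 - H(p) = 1 - 0.5455 = 0.4545

0.4545 bits


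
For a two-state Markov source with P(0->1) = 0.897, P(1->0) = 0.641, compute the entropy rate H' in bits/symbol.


Stationary distribution: pi_0 = p10/(p01+p10) = 0.4168, pi_1 = 0.5832. Entropy rate H' = pi_0*H(p01) + pi_1*H(p10) = 0.4168*0.4784 + 0.5832*0.9418 = 0.7487

0.7487 bits/symbol


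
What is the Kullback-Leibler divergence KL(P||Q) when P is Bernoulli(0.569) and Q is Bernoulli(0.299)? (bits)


KL = p*log2(p/q) + (1-p)*log2((1-p)/(1-q)) = 0.569*log2(0.569/0.299) + 0.431*log2(0.431/0.701) = 0.2257

0.2257 bits


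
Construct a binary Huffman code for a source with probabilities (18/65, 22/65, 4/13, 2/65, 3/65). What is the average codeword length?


Huffman construction (repeatedly merge the two least-probable nodes; each merge adds 1 bit to every symbol beneath it): 2/65 + 3/65 = 1/13; 1/13 + 18/65 = 23/65; 4/13 + 22/65 = 42/65; 23/65 + 42/65 = 1. Resulting codeword lengths (in the order the probabilities were given): (2, 2, 2, 3, 3). L_avg = sum(p_i * l_i) = 18/65*2 + 22/65*2 + 4/13*2 + 2/65*3 + 3/65*3 = 27/13 = 2.0769

2.0769 bits


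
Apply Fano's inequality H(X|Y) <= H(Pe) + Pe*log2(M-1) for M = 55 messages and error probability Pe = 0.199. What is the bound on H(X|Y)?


H(Pe) = -Pe*log2(Pe) - (1-Pe)*log2(1-Pe) = -0.199*log2(0.199) - 0.801*log2(0.801) = 0.463503 + 0.256421 = 0.7199. Pe*log2(M-1) = 0.199*log2(54) = 1.145223. Bound = H(Pe) + Pe*log2(M-1) = 0.463503 + 0.256421 + 1.145223 = 1.8651

1.8651 bits


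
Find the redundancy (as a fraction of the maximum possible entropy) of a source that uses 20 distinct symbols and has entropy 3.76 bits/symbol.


H_max = log2(K) = log2(20) = 4.3219 bits/symbol. Redundancy = 1 - H/H_max = 1 - 3.76/4.3219 = 1 - 0.87 = 0.13

0.13


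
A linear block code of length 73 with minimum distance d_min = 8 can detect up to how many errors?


Detection capability = d_min - 1 = 8 - 1 = 7

7 errors


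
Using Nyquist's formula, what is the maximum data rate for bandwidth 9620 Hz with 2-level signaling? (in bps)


Rate = 2 * B * log2(M) = 2 * 9620 * 1.0 = 19240.0

19240.0 bps


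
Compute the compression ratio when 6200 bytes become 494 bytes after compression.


Ratio = original / compressed = 6200 / 494 = 12.5506

12.5506


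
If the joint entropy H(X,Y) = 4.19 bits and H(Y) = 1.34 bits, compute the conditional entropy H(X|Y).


H(X|Y) = H(X,Y) - H(Y) = 4.19 - 1.34 = 2.85

2.85 bits


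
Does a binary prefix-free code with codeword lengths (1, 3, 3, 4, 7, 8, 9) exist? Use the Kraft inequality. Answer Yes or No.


Kraft sum = sum(2^(-l_i)) = 0.8262, need <= 1. Result: satisfied (a binary prefix-free code with these lengths exists)

Yes


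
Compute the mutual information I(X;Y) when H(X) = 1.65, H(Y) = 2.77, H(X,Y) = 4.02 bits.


I(X;Y) = H(X) + H(Y) - H(X,Y) = 1.65 + 2.77 - 4.02 = 0.4

0.4 bits


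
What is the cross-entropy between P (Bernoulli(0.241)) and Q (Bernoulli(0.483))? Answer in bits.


H(P,Q) = -p*log2(q) - (1-p)*log2(1-q). -0.241*log2(0.483) = 0.253027; -0.759*log2(0.517) = 0.722389. H(P,Q) = 0.253027 + 0.722389 = 0.9754

0.9754 bits


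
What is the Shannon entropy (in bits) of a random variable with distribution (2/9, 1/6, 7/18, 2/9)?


H = -sum(p_i * log2(p_i)). Terms: -(2/9)*log2(2/9) = 0.482206; -(1/6)*log2(1/6) = 0.430827; -(7/18)*log2(7/18) = 0.529888; -(2/9)*log2(2/9) = 0.482206. H = 0.482206 + 0.430827 + 0.529888 + 0.482206 = 1.9251

1.9251 bits


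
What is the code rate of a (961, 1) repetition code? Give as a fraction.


Rate = k/n = 1/961

1/961


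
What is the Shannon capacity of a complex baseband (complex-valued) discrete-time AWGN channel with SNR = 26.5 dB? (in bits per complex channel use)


SNR_linear = 10^(26.5/10) = 446.6836; C = log2(1 + SNR_linear) = log2(1 + 446.6836) = 8.8063

8.8063 bits/channel use


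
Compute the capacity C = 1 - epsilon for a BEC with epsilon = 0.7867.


C = 1 - epsilon = 1 - 0.7867 = 0.2133

0.2133 bits


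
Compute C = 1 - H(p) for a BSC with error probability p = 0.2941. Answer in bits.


H(p) = -p*log2(p) - (1-p)*log2(1-p) = -0.2941*log2(0.2941) - 0.7059*log2(0.7059) = 0.519269 + 0.354690 = 0.874. C = 1 - H(p) = 1 - 0.874 = 0.126

0.126 bits


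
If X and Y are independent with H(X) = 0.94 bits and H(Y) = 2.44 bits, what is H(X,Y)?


For independent variables, H(X,Y) = H(X) + H(Y) = 0.94 + 2.44 = 3.38

3.38 bits


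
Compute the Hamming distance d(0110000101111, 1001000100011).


Count differing positions: ^ ^ ^ ^ . . . . . ^ ^ . . = 6 differences

6


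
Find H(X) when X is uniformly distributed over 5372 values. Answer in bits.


H = log2(n) = log2(5372) = 12.3912

12.3912 bits


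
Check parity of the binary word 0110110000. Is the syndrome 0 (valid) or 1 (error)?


Syndrome = XOR of all bits = 0 XOR 1 XOR 1 XOR 0 XOR 1 XOR 1 XOR 0 XOR 0 XOR 0 XOR 0 = 0

0


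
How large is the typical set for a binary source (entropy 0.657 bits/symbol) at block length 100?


log2|A_typical| = nH = 100 * 0.657 = 65.7, so |A_typical| ~ 2^65.7 = 5.993e+19

5.993e+19


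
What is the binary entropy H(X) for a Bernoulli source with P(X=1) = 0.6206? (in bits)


H = -p*log2(p) - (1-p)*log2(1-p). -0.6206*log2(0.6206) = 0.427137; -0.3794*log2(0.3794) = 0.530480. H = 0.427137 + 0.530480 = 0.9576

0.9576 bits


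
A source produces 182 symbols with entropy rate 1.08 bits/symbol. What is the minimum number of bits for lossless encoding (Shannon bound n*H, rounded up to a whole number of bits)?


Minimum bits >= n * H = 182 * 1.08 = 196.56, rounded up to a whole number of bits = 197

197 bits


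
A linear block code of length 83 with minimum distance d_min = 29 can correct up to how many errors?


Correction capability = floor((d-1)/2) = floor((29-1)/2) = 14

14 errors


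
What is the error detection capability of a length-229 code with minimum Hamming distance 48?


Detection capability = d_min - 1 = 48 - 1 = 47

47 errors


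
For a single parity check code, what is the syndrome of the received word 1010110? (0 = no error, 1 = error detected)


Syndrome = XOR of all bits = 1 XOR 0 XOR 1 XOR 0 XOR 1 XOR 1 XOR 0 = 0

0


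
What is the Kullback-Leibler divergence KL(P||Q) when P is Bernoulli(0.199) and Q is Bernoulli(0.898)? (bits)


KL = p*log2(p/q) + (1-p)*log2((1-p)/(1-q)) = 0.199*log2(0.199/0.898) + 0.801*log2(0.801/0.102) = 1.9489

1.9489 bits


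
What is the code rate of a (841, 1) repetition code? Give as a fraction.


Rate = k/n = 1/841

1/841


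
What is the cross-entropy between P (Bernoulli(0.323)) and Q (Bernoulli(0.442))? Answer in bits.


H(P,Q) = -p*log2(q) - (1-p)*log2(1-q). -0.323*log2(0.442) = 0.380456; -0.677*log2(0.558) = 0.569806. H(P,Q) = 0.380456 + 0.569806 = 0.9503

0.9503 bits


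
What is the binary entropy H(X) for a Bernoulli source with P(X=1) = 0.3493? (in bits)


H = -p*log2(p) - (1-p)*log2(1-p). -0.3493*log2(0.3493) = 0.530049; -0.6507*log2(0.6507) = 0.403392. H = 0.530049 + 0.403392 = 0.9334

0.9334 bits


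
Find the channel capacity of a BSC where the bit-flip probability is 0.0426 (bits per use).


H(p) = -p*log2(p) - (1-p)*log2(1-p) = -0.0426*log2(0.0426) - 0.9574*log2(0.9574) = 0.193958 + 0.060131 = 0.2541. C = 1 - H(p) = 1 - 0.2541 = 0.7459

0.7459 bits


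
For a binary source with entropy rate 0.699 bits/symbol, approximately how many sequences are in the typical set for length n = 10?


log2|A_typical| = nH = 10 * 0.699 = 6.99, so |A_typical| ~ 2^6.99 = 1.271e+02

1.271e+02


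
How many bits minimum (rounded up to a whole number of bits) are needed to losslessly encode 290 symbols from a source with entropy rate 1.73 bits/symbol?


Minimum bits >= n * H = 290 * 1.73 = 501.7, rounded up to a whole number of bits = 502

502 bits


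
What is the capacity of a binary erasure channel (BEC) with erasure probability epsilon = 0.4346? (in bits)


C = 1 - epsilon = 1 - 0.4346 = 0.5654

0.5654 bits


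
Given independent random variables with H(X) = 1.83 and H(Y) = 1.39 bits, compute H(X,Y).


For independent variables, H(X,Y) = H(X) + H(Y) = 1.83 + 1.39 = 3.22

3.22 bits


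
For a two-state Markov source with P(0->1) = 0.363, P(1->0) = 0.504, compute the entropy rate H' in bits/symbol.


Stationary distribution: pi_0 = p10/(p01+p10) = 0.5813, pi_1 = 0.4187. Entropy rate H' = pi_0*H(p01) + pi_1*H(p10) = 0.5813*0.9451 + 0.4187*1.0 = 0.9681

0.9681 bits/symbol


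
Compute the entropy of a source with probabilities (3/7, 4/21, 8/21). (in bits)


H = -sum(p_i * log2(p_i)). Terms: -(3/7)*log2(3/7) = 0.523882; -(4/21)*log2(4/21) = 0.455680; -(8/21)*log2(8/21) = 0.530407. H = 0.523882 + 0.455680 + 0.530407 = 1.51

1.51 bits


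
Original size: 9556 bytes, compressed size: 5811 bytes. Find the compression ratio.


Ratio = original / compressed = 9556 / 5811 = 1.6445

1.6445


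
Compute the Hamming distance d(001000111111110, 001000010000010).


Count differing positions: . . . . . . ^ . ^ ^ ^ ^ ^ . . = 6 differences

6


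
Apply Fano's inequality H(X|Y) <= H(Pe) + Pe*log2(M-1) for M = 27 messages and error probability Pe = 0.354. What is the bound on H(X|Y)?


H(Pe) = -Pe*log2(Pe) - (1-Pe)*log2(1-Pe) = -0.354*log2(0.354) - 0.646*log2(0.646) = 0.530355 + 0.407234 = 0.9376. Pe*log2(M-1) = 0.354*log2(26) = 1.663956. Bound = H(Pe) + Pe*log2(M-1) = 0.530355 + 0.407234 + 1.663956 = 2.6015

2.6015 bits


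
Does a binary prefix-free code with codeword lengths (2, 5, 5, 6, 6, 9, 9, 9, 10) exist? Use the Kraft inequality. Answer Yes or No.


Kraft sum = sum(2^(-l_i)) = 0.3506, need <= 1. Result: satisfied (a binary prefix-free code with these lengths exists)

Yes


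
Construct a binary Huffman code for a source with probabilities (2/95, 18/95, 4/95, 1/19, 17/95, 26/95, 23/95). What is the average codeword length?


Huffman construction (repeatedly merge the two least-probable nodes; each merge adds 1 bit to every symbol beneath it): 2/95 + 4/95 = 6/95; 1/19 + 6/95 = 11/95; 11/95 + 17/95 = 28/95; 18/95 + 23/95 = 41/95; 26/95 + 28/95 = 54/95; 41/95 + 54/95 = 1. Resulting codeword lengths (in the order the probabilities were given): (5, 2, 5, 4, 3, 2, 2). L_avg = sum(p_i * l_i) = 2/95*5 + 18/95*2 + 4/95*5 + 1/19*4 + 17/95*3 + 26/95*2 + 23/95*2 = 47/19 = 2.4737

2.4737 bits


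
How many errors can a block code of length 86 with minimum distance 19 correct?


Correction capability = floor((d-1)/2) = floor((19-1)/2) = 9

9 errors


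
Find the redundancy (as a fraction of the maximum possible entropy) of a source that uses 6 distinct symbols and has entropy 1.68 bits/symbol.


H_max = log2(K) = log2(6) = 2.585 bits/symbol. Redundancy = 1 - H/H_max = 1 - 1.68/2.585 = 1 - 0.6499 = 0.3501

0.3501


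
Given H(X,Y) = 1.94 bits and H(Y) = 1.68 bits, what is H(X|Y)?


H(X|Y) = H(X,Y) - H(Y) = 1.94 - 1.68 = 0.26

0.26 bits


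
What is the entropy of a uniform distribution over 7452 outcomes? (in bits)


H = log2(n) = log2(7452) = 12.8634

12.8634 bits


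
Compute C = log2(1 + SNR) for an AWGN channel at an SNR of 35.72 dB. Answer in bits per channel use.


SNR_linear = 10^(35.72/10) = 3732.5016; C = log2(1 + SNR_linear) = log2(1 + 3732.5016) = 11.8663

11.8663 bits/channel use


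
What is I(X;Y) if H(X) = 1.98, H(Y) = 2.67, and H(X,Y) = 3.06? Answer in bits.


I(X;Y) = H(X) + H(Y) - H(X,Y) = 1.98 + 2.67 - 3.06 = 1.59

1.59 bits


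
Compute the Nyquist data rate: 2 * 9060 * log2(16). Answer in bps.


Rate = 2 * B * log2(M) = 2 * 9060 * 4.0 = 72480.0

72480.0 bps


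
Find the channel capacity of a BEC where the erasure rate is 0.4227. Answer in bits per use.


C = 1 - epsilon = 1 - 0.4227 = 0.5773

0.5773 bits


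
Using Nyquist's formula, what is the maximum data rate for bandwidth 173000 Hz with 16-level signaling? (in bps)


Rate = 2 * B * log2(M) = 2 * 173000 * 4.0 = 1384000.0

1384000.0 bps


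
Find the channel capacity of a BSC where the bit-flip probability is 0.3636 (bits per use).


H(p) = -p*log2(p) - (1-p)*log2(1-p) = -0.3636*log2(0.3636) - 0.6364*log2(0.6364) = 0.530702 + 0.414929 = 0.9456. C = 1 - H(p) = 1 - 0.9456 = 0.0544

0.0544 bits


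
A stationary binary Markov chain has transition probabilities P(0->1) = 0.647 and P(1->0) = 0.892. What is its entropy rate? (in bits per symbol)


Stationary distribution: pi_0 = p10/(p01+p10) = 0.5796, pi_1 = 0.4204. Entropy rate H' = pi_0*H(p01) + pi_1*H(p10) = 0.5796*0.9367 + 0.4204*0.4939 = 0.7505

0.7505 bits/symbol


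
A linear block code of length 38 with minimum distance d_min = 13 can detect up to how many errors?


Detection capability = d_min - 1 = 13 - 1 = 12

12 errors


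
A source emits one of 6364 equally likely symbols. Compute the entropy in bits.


H = log2(n) = log2(6364) = 12.6357

12.6357 bits


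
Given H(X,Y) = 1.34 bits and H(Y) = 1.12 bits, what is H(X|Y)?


H(X|Y) = H(X,Y) - H(Y) = 1.34 - 1.12 = 0.22

0.22 bits


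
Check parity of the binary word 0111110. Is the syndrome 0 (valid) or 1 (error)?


Syndrome = XOR of all bits = 0 XOR 1 XOR 1 XOR 1 XOR 1 XOR 1 XOR 0 = 1

1


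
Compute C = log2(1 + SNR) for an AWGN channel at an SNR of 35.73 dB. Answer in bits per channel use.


SNR_linear = 10^(35.73/10) = 3741.1059; C = log2(1 + SNR_linear) = log2(1 + 3741.1059) = 11.8696

11.8696 bits/channel use


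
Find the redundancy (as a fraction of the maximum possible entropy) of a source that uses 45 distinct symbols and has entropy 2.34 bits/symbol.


H_max = log2(K) = log2(45) = 5.4919 bits/symbol. Redundancy = 1 - H/H_max = 1 - 2.34/5.4919 = 1 - 0.4261 = 0.5739

0.5739


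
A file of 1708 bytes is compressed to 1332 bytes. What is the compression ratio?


Ratio = original / compressed = 1708 / 1332 = 1.2823

1.2823


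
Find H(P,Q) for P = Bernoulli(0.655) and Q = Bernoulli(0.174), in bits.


H(P,Q) = -p*log2(q) - (1-p)*log2(1-q). -0.655*log2(0.174) = 1.652461; -0.345*log2(0.826) = 0.095146. H(P,Q) = 1.652461 + 0.095146 = 1.7476

1.7476 bits


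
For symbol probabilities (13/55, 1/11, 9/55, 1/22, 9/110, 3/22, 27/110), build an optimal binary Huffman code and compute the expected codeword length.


Huffman construction (repeatedly merge the two least-probable nodes; each merge adds 1 bit to every symbol beneath it): 1/22 + 9/110 = 7/55; 1/11 + 7/55 = 12/55; 3/22 + 9/55 = 3/10; 12/55 + 13/55 = 5/11; 27/110 + 3/10 = 6/11; 5/11 + 6/11 = 1. Resulting codeword lengths (in the order the probabilities were given): (2, 3, 3, 4, 4, 3, 2). L_avg = sum(p_i * l_i) = 13/55*2 + 1/11*3 + 9/55*3 + 1/22*4 + 9/110*4 + 3/22*3 + 27/110*2 = 291/110 = 2.6455

2.6455 bits


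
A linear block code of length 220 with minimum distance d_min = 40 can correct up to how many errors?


Correction capability = floor((d-1)/2) = floor((40-1)/2) = 19

19 errors


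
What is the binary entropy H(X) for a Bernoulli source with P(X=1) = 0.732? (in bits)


H = -p*log2(p) - (1-p)*log2(1-p). -0.732*log2(0.732) = 0.329462; -0.268*log2(0.268) = 0.509118. H = 0.329462 + 0.509118 = 0.8386

0.8386 bits


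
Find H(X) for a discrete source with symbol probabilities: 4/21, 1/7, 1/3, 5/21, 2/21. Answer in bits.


H = -sum(p_i * log2(p_i)). Terms: -(4/21)*log2(4/21) = 0.455680; -(1/7)*log2(1/7) = 0.401051; -(1/3)*log2(1/3) = 0.528321; -(5/21)*log2(5/21) = 0.492950; -(2/21)*log2(2/21) = 0.323078. H = 0.455680 + 0.401051 + 0.528321 + 0.492950 + 0.323078 = 2.2011

2.2011 bits


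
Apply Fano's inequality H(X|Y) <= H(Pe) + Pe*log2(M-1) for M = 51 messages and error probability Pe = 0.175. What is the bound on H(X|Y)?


H(Pe) = -Pe*log2(Pe) - (1-Pe)*log2(1-Pe) = -0.175*log2(0.175) - 0.825*log2(0.825) = 0.440050 + 0.228966 = 0.669. Pe*log2(M-1) = 0.175*log2(50) = 0.987675. Bound = H(Pe) + Pe*log2(M-1) = 0.440050 + 0.228966 + 0.987675 = 1.6567

1.6567 bits


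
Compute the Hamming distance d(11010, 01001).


Count differing positions: ^ . . ^ ^ = 3 differences

3


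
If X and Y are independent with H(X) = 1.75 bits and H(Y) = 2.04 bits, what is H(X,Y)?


For independent variables, H(X,Y) = H(X) + H(Y) = 1.75 + 2.04 = 3.79

3.79 bits


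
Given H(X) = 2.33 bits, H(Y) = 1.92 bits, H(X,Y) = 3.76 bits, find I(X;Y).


I(X;Y) = H(X) + H(Y) - H(X,Y) = 2.33 + 1.92 - 3.76 = 0.49

0.49 bits


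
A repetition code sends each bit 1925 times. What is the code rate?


Rate = k/n = 1/1925

1/1925


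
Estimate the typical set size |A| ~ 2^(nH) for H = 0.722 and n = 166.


log2|A_typical| = nH = 166 * 0.722 = 119.852, so |A_typical| ~ 2^119.852 = 1.200e+36

1.200e+36


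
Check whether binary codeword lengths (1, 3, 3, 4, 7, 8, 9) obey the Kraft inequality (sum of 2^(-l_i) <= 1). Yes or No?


Kraft sum = sum(2^(-l_i)) = 0.8262, need <= 1. Result: satisfied (a binary prefix-free code with these lengths exists)

Yes


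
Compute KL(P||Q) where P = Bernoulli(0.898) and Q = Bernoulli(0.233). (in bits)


KL = p*log2(p/q) + (1-p)*log2((1-p)/(1-q)) = 0.898*log2(0.898/0.233) + 0.102*log2(0.102/0.767) = 1.451

1.451 bits


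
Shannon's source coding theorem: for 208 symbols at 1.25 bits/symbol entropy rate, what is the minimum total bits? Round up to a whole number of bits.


Minimum bits >= n * H = 208 * 1.25 = 260.0, rounded up to a whole number of bits = 260

260 bits


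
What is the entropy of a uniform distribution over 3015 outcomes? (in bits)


H = log2(n) = log2(3015) = 11.5579

11.5579 bits


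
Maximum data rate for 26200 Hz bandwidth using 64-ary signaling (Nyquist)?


Rate = 2 * B * log2(M) = 2 * 26200 * 6.0 = 314400.0

314400.0 bps


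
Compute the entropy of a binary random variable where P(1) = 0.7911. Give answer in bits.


H = -p*log2(p) - (1-p)*log2(1-p). -0.7911*log2(0.7911) = 0.267446; -0.2089*log2(0.2089) = 0.471929. H = 0.267446 + 0.471929 = 0.7394

0.7394 bits


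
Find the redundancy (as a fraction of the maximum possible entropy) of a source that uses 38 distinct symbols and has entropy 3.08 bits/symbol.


H_max = log2(K) = log2(38) = 5.2479 bits/symbol. Redundancy = 1 - H/H_max = 1 - 3.08/5.2479 = 1 - 0.5869 = 0.4131

0.4131


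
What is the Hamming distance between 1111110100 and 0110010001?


Count differing positions: ^ . . ^ ^ . . ^ . ^ = 5 differences

5


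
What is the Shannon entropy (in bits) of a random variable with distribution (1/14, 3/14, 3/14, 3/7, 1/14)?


H = -sum(p_i * log2(p_i)). Terms: -(1/14)*log2(1/14) = 0.271954; -(3/14)*log2(3/14) = 0.476227; -(3/14)*log2(3/14) = 0.476227; -(3/7)*log2(3/7) = 0.523882; -(1/14)*log2(1/14) = 0.271954. H = 0.271954 + 0.476227 + 0.476227 + 0.523882 + 0.271954 = 2.0202

2.0202 bits


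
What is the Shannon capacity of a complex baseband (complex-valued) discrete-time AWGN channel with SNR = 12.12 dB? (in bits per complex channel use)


SNR_linear = 10^(12.12/10) = 16.293; C = log2(1 + SNR_linear) = log2(1 + 16.293) = 4.1121

4.1121 bits/channel use


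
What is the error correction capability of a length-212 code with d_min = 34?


Correction capability = floor((d-1)/2) = floor((34-1)/2) = 16

16 errors


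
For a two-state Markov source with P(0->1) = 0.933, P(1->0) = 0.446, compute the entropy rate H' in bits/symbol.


Stationary distribution: pi_0 = p10/(p01+p10) = 0.3234, pi_1 = 0.6766. Entropy rate H' = pi_0*H(p01) + pi_1*H(p10) = 0.3234*0.3546 + 0.6766*0.9916 = 0.7856

0.7856 bits/symbol


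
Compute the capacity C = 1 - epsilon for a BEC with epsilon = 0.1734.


C = 1 - epsilon = 1 - 0.1734 = 0.8266

0.8266 bits


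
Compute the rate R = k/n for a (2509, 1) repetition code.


Rate = k/n = 1/2509

1/2509


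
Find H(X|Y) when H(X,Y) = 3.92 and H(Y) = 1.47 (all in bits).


H(X|Y) = H(X,Y) - H(Y) = 3.92 - 1.47 = 2.45

2.45 bits


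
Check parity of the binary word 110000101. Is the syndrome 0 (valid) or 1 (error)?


Syndrome = XOR of all bits = 1 XOR 1 XOR 0 XOR 0 XOR 0 XOR 0 XOR 1 XOR 0 XOR 1 = 0

0


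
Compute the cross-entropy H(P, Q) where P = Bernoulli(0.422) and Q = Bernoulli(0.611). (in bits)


H(P,Q) = -p*log2(q) - (1-p)*log2(1-q). -0.422*log2(0.611) = 0.299939; -0.578*log2(0.389) = 0.787327. H(P,Q) = 0.299939 + 0.787327 = 1.0873

1.0873 bits


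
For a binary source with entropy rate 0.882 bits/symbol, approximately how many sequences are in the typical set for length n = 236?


log2|A_typical| = nH = 236 * 0.882 = 208.152, so |A_typical| ~ 2^208.152 = 4.571e+62

4.571e+62


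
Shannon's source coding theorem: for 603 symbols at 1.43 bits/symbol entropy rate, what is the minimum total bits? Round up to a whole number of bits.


Minimum bits >= n * H = 603 * 1.43 = 862.29, rounded up to a whole number of bits = 863

863 bits


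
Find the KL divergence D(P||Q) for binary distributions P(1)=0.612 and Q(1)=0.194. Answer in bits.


KL = p*log2(p/q) + (1-p)*log2((1-p)/(1-q)) = 0.612*log2(0.612/0.194) + 0.388*log2(0.388/0.806) = 0.6051

0.6051 bits


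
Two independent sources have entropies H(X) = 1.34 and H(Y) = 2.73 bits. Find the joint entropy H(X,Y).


For independent variables, H(X,Y) = H(X) + H(Y) = 1.34 + 2.73 = 4.07

4.07 bits


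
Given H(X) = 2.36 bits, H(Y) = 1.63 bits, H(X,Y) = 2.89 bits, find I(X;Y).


I(X;Y) = H(X) + H(Y) - H(X,Y) = 2.36 + 1.63 - 2.89 = 1.1

1.1 bits


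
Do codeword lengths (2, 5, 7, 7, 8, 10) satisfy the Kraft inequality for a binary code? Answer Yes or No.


Kraft sum = sum(2^(-l_i)) = 0.3018, need <= 1. Result: satisfied (a binary prefix-free code with these lengths exists)

Yes


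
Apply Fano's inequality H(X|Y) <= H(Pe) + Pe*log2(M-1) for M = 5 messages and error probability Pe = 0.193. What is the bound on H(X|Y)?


H(Pe) = -Pe*log2(Pe) - (1-Pe)*log2(1-Pe) = -0.193*log2(0.193) - 0.807*log2(0.807) = 0.458052 + 0.249653 = 0.7077. Pe*log2(M-1) = 0.193*log2(4) = 0.386000. Bound = H(Pe) + Pe*log2(M-1) = 0.458052 + 0.249653 + 0.386000 = 1.0937

1.0937 bits


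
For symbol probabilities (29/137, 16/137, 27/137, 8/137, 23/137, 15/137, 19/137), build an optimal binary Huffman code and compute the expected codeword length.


Huffman construction (repeatedly merge the two least-probable nodes; each merge adds 1 bit to every symbol beneath it): 8/137 + 15/137 = 23/137; 16/137 + 19/137 = 35/137; 23/137 + 23/137 = 46/137; 27/137 + 29/137 = 56/137; 35/137 + 46/137 = 81/137; 56/137 + 81/137 = 1. Resulting codeword lengths (in the order the probabilities were given): (2, 3, 2, 4, 3, 4, 3). L_avg = sum(p_i * l_i) = 29/137*2 + 16/137*3 + 27/137*2 + 8/137*4 + 23/137*3 + 15/137*4 + 19/137*3 = 378/137 = 2.7591

2.7591 bits


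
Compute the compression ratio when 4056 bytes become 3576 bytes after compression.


Ratio = original / compressed = 4056 / 3576 = 1.1342

1.1342


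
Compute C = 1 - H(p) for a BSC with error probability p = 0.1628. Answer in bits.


H(p) = -p*log2(p) - (1-p)*log2(1-p) = -0.1628*log2(0.1628) - 0.8372*log2(0.8372) = 0.426345 + 0.214621 = 0.641. C = 1 - H(p) = 1 - 0.641 = 0.359

0.359 bits


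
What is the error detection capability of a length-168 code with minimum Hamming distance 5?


Detection capability = d_min - 1 = 5 - 1 = 4

4 errors


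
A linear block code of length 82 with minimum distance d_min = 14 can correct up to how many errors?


Correction capability = floor((d-1)/2) = floor((14-1)/2) = 6

6 errors


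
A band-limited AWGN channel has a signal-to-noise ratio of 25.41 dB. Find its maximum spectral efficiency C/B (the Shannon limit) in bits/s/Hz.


SNR_linear = 10^(25.41/10) = 347.5362; C/B = log2(1 + SNR_linear) = log2(1 + 347.5362) = 8.4452

8.4452 bits/s/Hz


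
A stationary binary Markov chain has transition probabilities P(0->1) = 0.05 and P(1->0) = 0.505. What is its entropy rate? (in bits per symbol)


Stationary distribution: pi_0 = p10/(p01+p10) = 0.9099, pi_1 = 0.0901. Entropy rate H' = pi_0*H(p01) + pi_1*H(p10) = 0.9099*0.2864 + 0.0901*0.9999 = 0.3507

0.3507 bits/symbol


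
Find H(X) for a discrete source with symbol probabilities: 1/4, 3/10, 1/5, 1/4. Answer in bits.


H = -sum(p_i * log2(p_i)). Terms: -(1/4)*log2(1/4) = 0.500000; -(3/10)*log2(3/10) = 0.521090; -(1/5)*log2(1/5) = 0.464386; -(1/4)*log2(1/4) = 0.500000. H = 0.500000 + 0.521090 + 0.464386 + 0.500000 = 1.9855

1.9855 bits


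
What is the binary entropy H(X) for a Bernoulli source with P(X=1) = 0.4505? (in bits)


H = -p*log2(p) - (1-p)*log2(1-p). -0.4505*log2(0.4505) = 0.518256; -0.5495*log2(0.5495) = 0.474663. H = 0.518256 + 0.474663 = 0.9929

0.9929 bits


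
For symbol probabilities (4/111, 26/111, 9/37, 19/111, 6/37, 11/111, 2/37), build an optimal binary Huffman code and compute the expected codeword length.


Huffman construction (repeatedly merge the two least-probable nodes; each merge adds 1 bit to every symbol beneath it): 4/111 + 2/37 = 10/111; 10/111 + 11/111 = 7/37; 6/37 + 19/111 = 1/3; 7/37 + 26/111 = 47/111; 9/37 + 1/3 = 64/111; 47/111 + 64/111 = 1. Resulting codeword lengths (in the order the probabilities were given): (4, 2, 2, 3, 3, 3, 4). L_avg = sum(p_i * l_i) = 4/111*4 + 26/111*2 + 9/37*2 + 19/111*3 + 6/37*3 + 11/111*3 + 2/37*4 = 290/111 = 2.6126

2.6126 bits


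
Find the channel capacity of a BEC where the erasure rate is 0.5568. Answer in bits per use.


C = 1 - epsilon = 1 - 0.5568 = 0.4432

0.4432 bits


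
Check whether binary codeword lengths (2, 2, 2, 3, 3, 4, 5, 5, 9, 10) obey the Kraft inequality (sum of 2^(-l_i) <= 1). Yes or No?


Kraft sum = sum(2^(-l_i)) = 1.1279, need <= 1. Result: violated (a binary prefix-free code with these lengths cannot exist)

No


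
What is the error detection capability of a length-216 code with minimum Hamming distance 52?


Detection capability = d_min - 1 = 52 - 1 = 51

51 errors


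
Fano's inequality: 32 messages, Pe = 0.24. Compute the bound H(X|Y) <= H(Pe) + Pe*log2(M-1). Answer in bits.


H(Pe) = -Pe*log2(Pe) - (1-Pe)*log2(1-Pe) = -0.24*log2(0.24) - 0.76*log2(0.76) = 0.494134 + 0.300906 = 0.795. Pe*log2(M-1) = 0.24*log2(31) = 1.189007. Bound = H(Pe) + Pe*log2(M-1) = 0.494134 + 0.300906 + 1.189007 = 1.984

1.984 bits


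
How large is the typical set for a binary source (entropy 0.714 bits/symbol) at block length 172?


log2|A_typical| = nH = 172 * 0.714 = 122.808, so |A_typical| ~ 2^122.808 = 9.309e+36

9.309e+36


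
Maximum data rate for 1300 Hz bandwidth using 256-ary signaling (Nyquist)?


Rate = 2 * B * log2(M) = 2 * 1300 * 8.0 = 20800.0

20800.0 bps


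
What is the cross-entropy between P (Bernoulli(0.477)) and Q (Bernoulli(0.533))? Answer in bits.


H(P,Q) = -p*log2(q) - (1-p)*log2(1-q). -0.477*log2(0.533) = 0.433017; -0.523*log2(0.467) = 0.574518. H(P,Q) = 0.433017 + 0.574518 = 1.0075

1.0075 bits


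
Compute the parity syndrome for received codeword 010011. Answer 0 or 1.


Syndrome = XOR of all bits = 0 XOR 1 XOR 0 XOR 0 XOR 1 XOR 1 = 1

1


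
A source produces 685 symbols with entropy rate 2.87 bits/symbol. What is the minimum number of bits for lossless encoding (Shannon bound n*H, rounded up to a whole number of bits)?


Minimum bits >= n * H = 685 * 2.87 = 1965.95, rounded up to a whole number of bits = 1966

1966 bits


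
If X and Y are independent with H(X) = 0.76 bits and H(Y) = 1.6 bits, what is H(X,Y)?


For independent variables, H(X,Y) = H(X) + H(Y) = 0.76 + 1.6 = 2.36

2.36 bits


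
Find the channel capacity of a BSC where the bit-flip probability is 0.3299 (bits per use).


H(p) = -p*log2(p) - (1-p)*log2(1-p) = -0.3299*log2(0.3299) - 0.6701*log2(0.6701) = 0.527807 + 0.387017 = 0.9148. C = 1 - H(p) = 1 - 0.9148 = 0.0852

0.0852 bits


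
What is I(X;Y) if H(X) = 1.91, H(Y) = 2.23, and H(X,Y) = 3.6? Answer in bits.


I(X;Y) = H(X) + H(Y) - H(X,Y) = 1.91 + 2.23 - 3.6 = 0.54

0.54 bits


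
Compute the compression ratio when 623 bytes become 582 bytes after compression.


Ratio = original / compressed = 623 / 582 = 1.0704

1.0704


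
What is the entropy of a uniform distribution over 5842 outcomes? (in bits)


H = log2(n) = log2(5842) = 12.5122

12.5122 bits


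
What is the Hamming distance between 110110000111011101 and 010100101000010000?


Count differing positions: ^ . . . ^ . ^ . ^ ^ ^ ^ . . ^ ^ . ^ = 10 differences

10


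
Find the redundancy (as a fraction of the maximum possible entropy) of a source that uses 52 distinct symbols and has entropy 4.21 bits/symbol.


H_max = log2(K) = log2(52) = 5.7004 bits/symbol. Redundancy = 1 - H/H_max = 1 - 4.21/5.7004 = 1 - 0.7385 = 0.2615

0.2615


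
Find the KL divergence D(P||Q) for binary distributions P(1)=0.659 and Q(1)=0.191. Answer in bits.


KL = p*log2(p/q) + (1-p)*log2((1-p)/(1-q)) = 0.659*log2(0.659/0.191) + 0.341*log2(0.341/0.809) = 0.7524

0.7524 bits


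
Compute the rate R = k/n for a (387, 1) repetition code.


Rate = k/n = 1/387

1/387


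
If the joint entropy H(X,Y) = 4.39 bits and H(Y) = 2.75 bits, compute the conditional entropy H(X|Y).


H(X|Y) = H(X,Y) - H(Y) = 4.39 - 2.75 = 1.64

1.64 bits


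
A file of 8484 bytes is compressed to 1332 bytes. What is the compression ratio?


Ratio = original / compressed = 8484 / 1332 = 6.3694

6.3694


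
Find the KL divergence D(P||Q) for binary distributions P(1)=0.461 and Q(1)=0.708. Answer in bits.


KL = p*log2(p/q) + (1-p)*log2((1-p)/(1-q)) = 0.461*log2(0.461/0.708) + 0.539*log2(0.539/0.292) = 0.1913

0.1913 bits


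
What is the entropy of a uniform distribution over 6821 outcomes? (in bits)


H = log2(n) = log2(6821) = 12.7358

12.7358 bits


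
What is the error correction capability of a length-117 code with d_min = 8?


Correction capability = floor((d-1)/2) = floor((8-1)/2) = 3

3 errors


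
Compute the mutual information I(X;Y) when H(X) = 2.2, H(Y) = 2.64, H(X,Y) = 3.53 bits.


I(X;Y) = H(X) + H(Y) - H(X,Y) = 2.2 + 2.64 - 3.53 = 1.31

1.31 bits


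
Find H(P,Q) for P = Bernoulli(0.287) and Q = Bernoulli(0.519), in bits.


H(P,Q) = -p*log2(q) - (1-p)*log2(1-q). -0.287*log2(0.519) = 0.271558; -0.713*log2(0.481) = 0.752850. H(P,Q) = 0.271558 + 0.752850 = 1.0244

1.0244 bits


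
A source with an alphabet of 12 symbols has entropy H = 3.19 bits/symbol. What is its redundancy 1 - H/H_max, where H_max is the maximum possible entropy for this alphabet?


H_max = log2(K) = log2(12) = 3.585 bits/symbol. Redundancy = 1 - H/H_max = 1 - 3.19/3.585 = 1 - 0.8898 = 0.1102

0.1102


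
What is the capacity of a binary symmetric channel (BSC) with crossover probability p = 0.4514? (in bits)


H(p) = -p*log2(p) - (1-p)*log2(1-p) = -0.4514*log2(0.4514) - 0.5486*log2(0.5486) = 0.517991 + 0.475183 = 0.9932. C = 1 - H(p) = 1 - 0.9932 = 0.0068

0.0068 bits


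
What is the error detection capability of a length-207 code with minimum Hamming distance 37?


Detection capability = d_min - 1 = 37 - 1 = 36

36 errors


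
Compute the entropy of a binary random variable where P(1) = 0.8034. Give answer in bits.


H = -p*log2(p) - (1-p)*log2(1-p). -0.8034*log2(0.8034) = 0.253721; -0.1966*log2(0.1966) = 0.461354. H = 0.253721 + 0.461354 = 0.7151

0.7151 bits


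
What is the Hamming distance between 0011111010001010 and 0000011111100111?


Count differing positions: . . ^ ^ ^ . . ^ . ^ ^ . ^ ^ . ^ = 9 differences

9


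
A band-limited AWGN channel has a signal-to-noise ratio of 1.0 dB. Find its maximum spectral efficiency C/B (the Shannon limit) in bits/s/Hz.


SNR_linear = 10^(1.0/10) = 1.2589; C/B = log2(1 + SNR_linear) = log2(1 + 1.2589) = 1.1756

1.1756 bits/s/Hz


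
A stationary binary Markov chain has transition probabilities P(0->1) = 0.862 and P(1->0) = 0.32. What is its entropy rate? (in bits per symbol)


Stationary distribution: pi_0 = p10/(p01+p10) = 0.2707, pi_1 = 0.7293. Entropy rate H' = pi_0*H(p01) + pi_1*H(p10) = 0.2707*0.579 + 0.7293*0.9044 = 0.8163

0.8163 bits/symbol


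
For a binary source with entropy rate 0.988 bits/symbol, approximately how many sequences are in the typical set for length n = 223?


log2|A_typical| = nH = 223 * 0.988 = 220.324, so |A_typical| ~ 2^220.324 = 2.109e+66

2.109e+66


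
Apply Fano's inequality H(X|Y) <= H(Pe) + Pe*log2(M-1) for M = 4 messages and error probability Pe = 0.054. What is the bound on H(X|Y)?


H(Pe) = -Pe*log2(Pe) - (1-Pe)*log2(1-Pe) = -0.054*log2(0.054) - 0.946*log2(0.946) = 0.227388 + 0.075763 = 0.3032. Pe*log2(M-1) = 0.054*log2(3) = 0.085588. Bound = H(Pe) + Pe*log2(M-1) = 0.227388 + 0.075763 + 0.085588 = 0.3887

0.3887 bits


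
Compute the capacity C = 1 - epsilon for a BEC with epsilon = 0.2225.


C = 1 - epsilon = 1 - 0.2225 = 0.7775

0.7775 bits


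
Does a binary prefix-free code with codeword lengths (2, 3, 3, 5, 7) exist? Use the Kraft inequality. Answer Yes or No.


Kraft sum = sum(2^(-l_i)) = 0.5391, need <= 1. Result: satisfied (a binary prefix-free code with these lengths exists)

Yes


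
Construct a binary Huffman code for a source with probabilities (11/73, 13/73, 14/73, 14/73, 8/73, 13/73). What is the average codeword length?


Huffman construction (repeatedly merge the two least-probable nodes; each merge adds 1 bit to every symbol beneath it): 8/73 + 11/73 = 19/73; 13/73 + 13/73 = 26/73; 14/73 + 14/73 = 28/73; 19/73 + 26/73 = 45/73; 28/73 + 45/73 = 1. Resulting codeword lengths (in the order the probabilities were given): (3, 3, 2, 2, 3, 3). L_avg = sum(p_i * l_i) = 11/73*3 + 13/73*3 + 14/73*2 + 14/73*2 + 8/73*3 + 13/73*3 = 191/73 = 2.6164

2.6164 bits
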